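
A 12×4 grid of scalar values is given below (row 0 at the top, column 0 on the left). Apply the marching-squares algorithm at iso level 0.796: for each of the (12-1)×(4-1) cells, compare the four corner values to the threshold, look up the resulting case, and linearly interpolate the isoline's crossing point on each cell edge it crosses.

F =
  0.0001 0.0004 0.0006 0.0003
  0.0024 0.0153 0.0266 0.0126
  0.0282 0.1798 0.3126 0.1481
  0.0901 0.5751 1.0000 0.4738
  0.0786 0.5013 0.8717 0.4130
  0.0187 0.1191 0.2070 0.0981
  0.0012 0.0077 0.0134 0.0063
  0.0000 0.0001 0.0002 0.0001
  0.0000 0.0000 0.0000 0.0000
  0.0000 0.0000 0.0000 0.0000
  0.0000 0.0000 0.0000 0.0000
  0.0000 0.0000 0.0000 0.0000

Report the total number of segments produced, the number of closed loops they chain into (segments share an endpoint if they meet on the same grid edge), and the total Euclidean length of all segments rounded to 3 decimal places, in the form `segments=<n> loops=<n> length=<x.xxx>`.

cell (2,1): code 0100 → (2.703,2.000)–(3.000,1.520)
cell (2,2): code 1000 → (3.000,2.388)–(2.703,2.000)
cell (3,1): code 0110 → (3.000,1.520)–(4.000,1.796)
cell (3,2): code 1001 → (4.000,2.165)–(3.000,2.388)
cell (4,1): code 0010 → (4.000,1.796)–(4.114,2.000)
cell (4,2): code 0001 → (4.114,2.000)–(4.000,2.165)
total: 6 segments, chained into 1 closed loop(s), length Σ = 3.548947

segments=6 loops=1 length=3.549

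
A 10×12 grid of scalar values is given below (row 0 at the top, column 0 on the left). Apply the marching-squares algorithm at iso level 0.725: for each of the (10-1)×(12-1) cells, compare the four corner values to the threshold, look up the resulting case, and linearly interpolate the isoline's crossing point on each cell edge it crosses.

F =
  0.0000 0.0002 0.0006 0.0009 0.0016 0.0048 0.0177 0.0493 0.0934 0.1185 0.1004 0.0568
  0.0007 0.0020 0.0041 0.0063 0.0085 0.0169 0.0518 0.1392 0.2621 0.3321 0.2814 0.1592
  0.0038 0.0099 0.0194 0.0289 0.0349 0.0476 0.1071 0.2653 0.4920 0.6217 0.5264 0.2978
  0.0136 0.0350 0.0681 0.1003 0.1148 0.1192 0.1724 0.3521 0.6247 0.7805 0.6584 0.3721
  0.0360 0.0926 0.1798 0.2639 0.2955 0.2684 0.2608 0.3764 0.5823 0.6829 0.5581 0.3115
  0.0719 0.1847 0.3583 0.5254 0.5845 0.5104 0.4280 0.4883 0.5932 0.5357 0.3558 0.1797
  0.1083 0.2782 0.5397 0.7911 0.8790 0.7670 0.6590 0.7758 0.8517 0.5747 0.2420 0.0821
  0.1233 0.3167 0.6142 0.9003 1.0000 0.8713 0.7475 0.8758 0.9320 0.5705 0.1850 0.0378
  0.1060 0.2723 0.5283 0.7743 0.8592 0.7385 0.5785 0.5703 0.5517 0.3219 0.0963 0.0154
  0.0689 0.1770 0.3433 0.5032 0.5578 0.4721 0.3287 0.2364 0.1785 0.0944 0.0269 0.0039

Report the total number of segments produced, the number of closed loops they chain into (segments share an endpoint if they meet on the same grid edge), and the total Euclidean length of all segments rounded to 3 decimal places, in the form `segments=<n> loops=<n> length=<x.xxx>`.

segments=24 loops=2 length=19.184

cell (2,8): code 0100 → (2.651,9.000)–(3.000,8.644)
cell (2,9): code 1000 → (3.000,9.455)–(2.651,9.000)
cell (3,8): code 0010 → (3.000,8.644)–(3.569,9.000)
cell (3,9): code 0001 → (3.569,9.000)–(3.000,9.455)
cell (5,2): code 0100 → (5.751,3.000)–(6.000,2.737)
cell (5,3): code 1100 → (5.477,4.000)–(5.751,3.000)
cell (5,4): code 1100 → (5.836,5.000)–(5.477,4.000)
cell (5,5): code 1000 → (6.000,5.389)–(5.836,5.000)
cell (5,6): code 0100 → (5.823,7.000)–(6.000,6.565)
cell (5,7): code 1100 → (5.510,8.000)–(5.823,7.000)
cell (5,8): code 1000 → (6.000,8.457)–(5.510,8.000)
cell (6,2): code 0110 → (6.000,2.737)–(7.000,2.387)
cell (6,5): code 1101 → (6.746,6.000)–(6.000,5.389)
cell (6,6): code 1110 → (6.000,6.565)–(6.746,6.000)
cell (6,8): code 1001 → (7.000,8.573)–(6.000,8.457)
cell (7,2): code 0110 → (7.000,2.387)–(8.000,2.800)
cell (7,5): code 1011 → (8.000,5.084)–(7.133,6.000)
cell (7,6): code 0011 → (7.133,6.000)–(7.494,7.000)
cell (7,7): code 0011 → (7.494,7.000)–(7.544,8.000)
cell (7,8): code 0001 → (7.544,8.000)–(7.000,8.573)
cell (8,2): code 0010 → (8.000,2.800)–(8.182,3.000)
cell (8,3): code 0011 → (8.182,3.000)–(8.445,4.000)
cell (8,4): code 0011 → (8.445,4.000)–(8.051,5.000)
cell (8,5): code 0001 → (8.051,5.000)–(8.000,5.084)
total: 24 segments, chained into 2 closed loop(s), length Σ = 19.183518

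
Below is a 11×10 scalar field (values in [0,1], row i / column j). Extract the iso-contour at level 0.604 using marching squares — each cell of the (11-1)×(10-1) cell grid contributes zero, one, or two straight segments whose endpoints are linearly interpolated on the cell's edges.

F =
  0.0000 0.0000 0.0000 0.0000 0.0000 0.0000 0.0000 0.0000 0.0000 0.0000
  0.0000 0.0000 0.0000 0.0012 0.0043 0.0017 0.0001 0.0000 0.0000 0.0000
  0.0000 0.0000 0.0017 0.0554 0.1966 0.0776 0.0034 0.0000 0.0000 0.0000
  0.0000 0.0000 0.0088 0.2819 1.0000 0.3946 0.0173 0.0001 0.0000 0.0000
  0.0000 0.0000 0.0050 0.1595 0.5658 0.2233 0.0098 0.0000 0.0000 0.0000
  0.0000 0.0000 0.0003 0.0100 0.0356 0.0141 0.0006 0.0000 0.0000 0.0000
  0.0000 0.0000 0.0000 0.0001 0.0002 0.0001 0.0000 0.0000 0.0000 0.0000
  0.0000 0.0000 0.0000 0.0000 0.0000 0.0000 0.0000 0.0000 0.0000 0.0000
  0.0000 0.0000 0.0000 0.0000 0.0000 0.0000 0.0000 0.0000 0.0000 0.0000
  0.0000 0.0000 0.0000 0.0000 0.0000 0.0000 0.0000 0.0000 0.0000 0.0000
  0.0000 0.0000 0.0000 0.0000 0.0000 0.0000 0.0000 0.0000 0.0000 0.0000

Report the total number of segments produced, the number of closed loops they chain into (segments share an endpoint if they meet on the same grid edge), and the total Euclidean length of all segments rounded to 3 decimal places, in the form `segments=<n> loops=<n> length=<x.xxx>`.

segments=4 loops=1 length=3.747

cell (2,3): code 0100 → (2.507,4.000)–(3.000,3.449)
cell (2,4): code 1000 → (3.000,4.654)–(2.507,4.000)
cell (3,3): code 0010 → (3.000,3.449)–(3.912,4.000)
cell (3,4): code 0001 → (3.912,4.000)–(3.000,4.654)
total: 4 segments, chained into 1 closed loop(s), length Σ = 3.746790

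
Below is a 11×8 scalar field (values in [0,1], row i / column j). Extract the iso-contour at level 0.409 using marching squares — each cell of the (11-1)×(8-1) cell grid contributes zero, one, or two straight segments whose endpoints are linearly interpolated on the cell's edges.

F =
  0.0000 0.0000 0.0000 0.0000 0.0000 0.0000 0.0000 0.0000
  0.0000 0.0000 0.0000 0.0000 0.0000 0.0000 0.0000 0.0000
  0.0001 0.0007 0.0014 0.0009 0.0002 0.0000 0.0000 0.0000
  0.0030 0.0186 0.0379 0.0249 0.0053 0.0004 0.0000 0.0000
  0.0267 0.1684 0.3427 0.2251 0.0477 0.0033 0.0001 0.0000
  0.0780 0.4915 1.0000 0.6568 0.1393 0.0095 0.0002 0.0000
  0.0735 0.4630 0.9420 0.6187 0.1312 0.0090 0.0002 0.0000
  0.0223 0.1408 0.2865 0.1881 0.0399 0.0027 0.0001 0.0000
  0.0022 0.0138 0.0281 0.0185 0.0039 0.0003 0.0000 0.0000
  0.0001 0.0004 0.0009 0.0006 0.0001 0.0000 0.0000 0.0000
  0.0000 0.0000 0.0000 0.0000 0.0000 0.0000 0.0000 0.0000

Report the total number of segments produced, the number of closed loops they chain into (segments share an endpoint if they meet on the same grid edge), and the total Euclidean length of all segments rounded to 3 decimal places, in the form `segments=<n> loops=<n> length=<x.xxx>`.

segments=10 loops=1 length=8.425

cell (4,0): code 0100 → (4.745,1.000)–(5.000,0.800)
cell (4,1): code 1100 → (4.101,2.000)–(4.745,1.000)
cell (4,2): code 1100 → (4.426,3.000)–(4.101,2.000)
cell (4,3): code 1000 → (5.000,3.479)–(4.426,3.000)
cell (5,0): code 0110 → (5.000,0.800)–(6.000,0.861)
cell (5,3): code 1001 → (6.000,3.430)–(5.000,3.479)
cell (6,0): code 0010 → (6.000,0.861)–(6.168,1.000)
cell (6,1): code 0011 → (6.168,1.000)–(6.813,2.000)
cell (6,2): code 0011 → (6.813,2.000)–(6.487,3.000)
cell (6,3): code 0001 → (6.487,3.000)–(6.000,3.430)
total: 10 segments, chained into 1 closed loop(s), length Σ = 8.424795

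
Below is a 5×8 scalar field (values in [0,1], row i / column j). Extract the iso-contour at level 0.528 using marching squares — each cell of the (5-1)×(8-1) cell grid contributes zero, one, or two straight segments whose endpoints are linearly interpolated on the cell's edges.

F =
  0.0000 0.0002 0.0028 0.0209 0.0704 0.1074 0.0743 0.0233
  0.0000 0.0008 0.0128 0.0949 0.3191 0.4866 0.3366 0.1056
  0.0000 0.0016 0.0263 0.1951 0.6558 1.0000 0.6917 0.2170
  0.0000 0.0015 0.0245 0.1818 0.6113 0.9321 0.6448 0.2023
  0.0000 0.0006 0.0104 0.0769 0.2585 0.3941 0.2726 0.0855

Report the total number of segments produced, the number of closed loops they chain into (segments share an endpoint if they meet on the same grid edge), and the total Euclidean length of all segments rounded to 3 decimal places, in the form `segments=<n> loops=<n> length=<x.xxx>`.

segments=10 loops=1 length=8.221

cell (1,3): code 0100 → (1.620,4.000)–(2.000,3.723)
cell (1,4): code 1100 → (1.081,5.000)–(1.620,4.000)
cell (1,5): code 1100 → (1.539,6.000)–(1.081,5.000)
cell (1,6): code 1000 → (2.000,6.345)–(1.539,6.000)
cell (2,3): code 0110 → (2.000,3.723)–(3.000,3.806)
cell (2,6): code 1001 → (3.000,6.264)–(2.000,6.345)
cell (3,3): code 0010 → (3.000,3.806)–(3.236,4.000)
cell (3,4): code 0011 → (3.236,4.000)–(3.751,5.000)
cell (3,5): code 0011 → (3.751,5.000)–(3.314,6.000)
cell (3,6): code 0001 → (3.314,6.000)–(3.000,6.264)
total: 10 segments, chained into 1 closed loop(s), length Σ = 8.220891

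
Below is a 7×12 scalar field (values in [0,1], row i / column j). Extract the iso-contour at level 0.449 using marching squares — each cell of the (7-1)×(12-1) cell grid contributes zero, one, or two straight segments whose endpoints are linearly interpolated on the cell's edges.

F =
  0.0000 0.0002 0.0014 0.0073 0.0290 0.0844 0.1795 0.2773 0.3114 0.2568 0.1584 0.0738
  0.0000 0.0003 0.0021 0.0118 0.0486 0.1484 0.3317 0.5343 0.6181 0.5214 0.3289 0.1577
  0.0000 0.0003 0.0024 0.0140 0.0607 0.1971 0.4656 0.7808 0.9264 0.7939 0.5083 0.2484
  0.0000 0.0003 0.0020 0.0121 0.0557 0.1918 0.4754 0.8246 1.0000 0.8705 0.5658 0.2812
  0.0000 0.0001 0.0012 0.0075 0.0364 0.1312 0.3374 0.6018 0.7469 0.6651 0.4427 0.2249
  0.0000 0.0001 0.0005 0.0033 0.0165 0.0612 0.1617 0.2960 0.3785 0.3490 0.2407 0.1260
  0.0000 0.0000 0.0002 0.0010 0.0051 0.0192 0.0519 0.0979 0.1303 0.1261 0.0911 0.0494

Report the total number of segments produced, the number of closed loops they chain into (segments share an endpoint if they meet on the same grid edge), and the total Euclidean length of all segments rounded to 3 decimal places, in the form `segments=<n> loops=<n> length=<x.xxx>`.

segments=18 loops=1 length=13.809

cell (0,6): code 0100 → (0.668,7.000)–(1.000,6.579)
cell (0,7): code 1100 → (0.449,8.000)–(0.668,7.000)
cell (0,8): code 1100 → (0.726,9.000)–(0.449,8.000)
cell (0,9): code 1000 → (1.000,9.376)–(0.726,9.000)
cell (1,5): code 0100 → (1.876,6.000)–(2.000,5.938)
cell (1,6): code 1110 → (1.000,6.579)–(1.876,6.000)
cell (1,9): code 1101 → (1.669,10.000)–(1.000,9.376)
cell (1,10): code 1000 → (2.000,10.228)–(1.669,10.000)
cell (2,5): code 0110 → (2.000,5.938)–(3.000,5.907)
cell (2,10): code 1001 → (3.000,10.410)–(2.000,10.228)
cell (3,5): code 0010 → (3.000,5.907)–(3.191,6.000)
cell (3,6): code 0111 → (3.191,6.000)–(4.000,6.422)
cell (3,9): code 1011 → (4.000,9.972)–(3.949,10.000)
cell (3,10): code 0001 → (3.949,10.000)–(3.000,10.410)
cell (4,6): code 0010 → (4.000,6.422)–(4.500,7.000)
cell (4,7): code 0011 → (4.500,7.000)–(4.809,8.000)
cell (4,8): code 0011 → (4.809,8.000)–(4.684,9.000)
cell (4,9): code 0001 → (4.684,9.000)–(4.000,9.972)
total: 18 segments, chained into 1 closed loop(s), length Σ = 13.808887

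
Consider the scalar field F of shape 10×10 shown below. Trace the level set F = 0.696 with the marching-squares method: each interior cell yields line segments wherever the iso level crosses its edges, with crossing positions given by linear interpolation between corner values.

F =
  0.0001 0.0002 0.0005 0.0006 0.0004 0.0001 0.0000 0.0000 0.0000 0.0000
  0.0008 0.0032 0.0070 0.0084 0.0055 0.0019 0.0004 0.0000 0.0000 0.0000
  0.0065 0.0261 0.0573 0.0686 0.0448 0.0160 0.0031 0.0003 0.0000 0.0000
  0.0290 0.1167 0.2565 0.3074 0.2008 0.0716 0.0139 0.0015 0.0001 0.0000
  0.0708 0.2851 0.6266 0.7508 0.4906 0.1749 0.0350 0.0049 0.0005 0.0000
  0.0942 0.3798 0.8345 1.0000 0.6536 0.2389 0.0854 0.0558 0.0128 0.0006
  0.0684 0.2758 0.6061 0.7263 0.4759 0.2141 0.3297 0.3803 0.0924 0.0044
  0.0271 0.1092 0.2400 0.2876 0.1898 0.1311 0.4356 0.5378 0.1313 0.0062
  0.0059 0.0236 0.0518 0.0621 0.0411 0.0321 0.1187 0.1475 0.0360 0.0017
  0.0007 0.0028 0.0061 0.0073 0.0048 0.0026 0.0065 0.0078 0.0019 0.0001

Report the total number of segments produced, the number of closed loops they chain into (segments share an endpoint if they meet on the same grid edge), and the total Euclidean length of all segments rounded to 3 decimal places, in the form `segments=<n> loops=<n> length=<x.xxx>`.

segments=10 loops=1 length=6.466

cell (3,2): code 0100 → (3.876,3.000)–(4.000,2.559)
cell (3,3): code 1000 → (4.000,3.211)–(3.876,3.000)
cell (4,1): code 0100 → (4.334,2.000)–(5.000,1.695)
cell (4,2): code 1110 → (4.000,2.559)–(4.334,2.000)
cell (4,3): code 1001 → (5.000,3.878)–(4.000,3.211)
cell (5,1): code 0010 → (5.000,1.695)–(5.606,2.000)
cell (5,2): code 0111 → (5.606,2.000)–(6.000,2.748)
cell (5,3): code 1001 → (6.000,3.121)–(5.000,3.878)
cell (6,2): code 0010 → (6.000,2.748)–(6.069,3.000)
cell (6,3): code 0001 → (6.069,3.000)–(6.000,3.121)
total: 10 segments, chained into 1 closed loop(s), length Σ = 6.466272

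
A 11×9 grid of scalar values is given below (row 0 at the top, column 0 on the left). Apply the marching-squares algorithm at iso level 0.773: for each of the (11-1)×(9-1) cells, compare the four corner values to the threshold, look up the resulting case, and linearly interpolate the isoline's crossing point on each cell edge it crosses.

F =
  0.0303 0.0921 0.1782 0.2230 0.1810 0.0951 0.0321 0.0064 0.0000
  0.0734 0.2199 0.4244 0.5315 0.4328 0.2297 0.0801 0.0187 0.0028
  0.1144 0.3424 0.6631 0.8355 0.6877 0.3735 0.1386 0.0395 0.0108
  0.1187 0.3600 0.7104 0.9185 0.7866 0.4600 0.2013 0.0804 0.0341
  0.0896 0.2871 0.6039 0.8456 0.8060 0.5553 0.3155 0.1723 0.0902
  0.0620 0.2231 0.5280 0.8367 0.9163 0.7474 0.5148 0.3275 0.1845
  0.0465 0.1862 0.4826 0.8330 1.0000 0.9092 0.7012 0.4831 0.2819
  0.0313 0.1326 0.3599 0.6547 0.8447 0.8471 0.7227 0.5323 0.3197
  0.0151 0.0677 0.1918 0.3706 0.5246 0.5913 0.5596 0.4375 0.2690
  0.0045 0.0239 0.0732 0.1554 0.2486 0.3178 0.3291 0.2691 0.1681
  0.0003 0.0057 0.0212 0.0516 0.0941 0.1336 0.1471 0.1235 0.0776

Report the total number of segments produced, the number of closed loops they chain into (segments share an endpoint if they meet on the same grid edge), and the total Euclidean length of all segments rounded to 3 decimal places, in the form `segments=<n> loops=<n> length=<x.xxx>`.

segments=18 loops=1 length=14.118

cell (1,2): code 0100 → (1.794,3.000)–(2.000,2.637)
cell (1,3): code 1000 → (2.000,3.423)–(1.794,3.000)
cell (2,2): code 0110 → (2.000,2.637)–(3.000,2.301)
cell (2,3): code 1101 → (2.862,4.000)–(2.000,3.423)
cell (2,4): code 1000 → (3.000,4.042)–(2.862,4.000)
cell (3,2): code 0110 → (3.000,2.301)–(4.000,2.700)
cell (3,4): code 1001 → (4.000,4.132)–(3.000,4.042)
cell (4,2): code 0110 → (4.000,2.700)–(5.000,2.794)
cell (4,4): code 1001 → (5.000,4.848)–(4.000,4.132)
cell (5,2): code 0110 → (5.000,2.794)–(6.000,2.829)
cell (5,4): code 1101 → (5.158,5.000)–(5.000,4.848)
cell (5,5): code 1000 → (6.000,5.655)–(5.158,5.000)
cell (6,2): code 0010 → (6.000,2.829)–(6.337,3.000)
cell (6,3): code 0111 → (6.337,3.000)–(7.000,3.623)
cell (6,5): code 1001 → (7.000,5.596)–(6.000,5.655)
cell (7,3): code 0010 → (7.000,3.623)–(7.224,4.000)
cell (7,4): code 0011 → (7.224,4.000)–(7.290,5.000)
cell (7,5): code 0001 → (7.290,5.000)–(7.000,5.596)
total: 18 segments, chained into 1 closed loop(s), length Σ = 14.117725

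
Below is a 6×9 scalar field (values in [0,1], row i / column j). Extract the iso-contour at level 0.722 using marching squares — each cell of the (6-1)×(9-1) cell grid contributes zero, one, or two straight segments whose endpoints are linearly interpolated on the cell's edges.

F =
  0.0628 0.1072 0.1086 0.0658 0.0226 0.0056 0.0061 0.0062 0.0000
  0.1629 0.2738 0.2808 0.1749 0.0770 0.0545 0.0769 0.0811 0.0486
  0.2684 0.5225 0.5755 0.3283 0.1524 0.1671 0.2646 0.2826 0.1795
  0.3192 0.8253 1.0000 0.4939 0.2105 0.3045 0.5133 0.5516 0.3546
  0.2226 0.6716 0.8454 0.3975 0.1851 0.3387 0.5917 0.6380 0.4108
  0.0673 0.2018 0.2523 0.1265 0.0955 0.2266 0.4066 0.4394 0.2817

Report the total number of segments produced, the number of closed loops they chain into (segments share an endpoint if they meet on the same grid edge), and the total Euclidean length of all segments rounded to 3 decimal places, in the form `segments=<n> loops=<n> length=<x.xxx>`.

segments=8 loops=1 length=5.562

cell (2,0): code 0100 → (2.659,1.000)–(3.000,0.796)
cell (2,1): code 1100 → (2.345,2.000)–(2.659,1.000)
cell (2,2): code 1000 → (3.000,2.549)–(2.345,2.000)
cell (3,0): code 0010 → (3.000,0.796)–(3.672,1.000)
cell (3,1): code 0111 → (3.672,1.000)–(4.000,1.290)
cell (3,2): code 1001 → (4.000,2.276)–(3.000,2.549)
cell (4,1): code 0010 → (4.000,1.290)–(4.208,2.000)
cell (4,2): code 0001 → (4.208,2.000)–(4.000,2.276)
total: 8 segments, chained into 1 closed loop(s), length Σ = 5.562421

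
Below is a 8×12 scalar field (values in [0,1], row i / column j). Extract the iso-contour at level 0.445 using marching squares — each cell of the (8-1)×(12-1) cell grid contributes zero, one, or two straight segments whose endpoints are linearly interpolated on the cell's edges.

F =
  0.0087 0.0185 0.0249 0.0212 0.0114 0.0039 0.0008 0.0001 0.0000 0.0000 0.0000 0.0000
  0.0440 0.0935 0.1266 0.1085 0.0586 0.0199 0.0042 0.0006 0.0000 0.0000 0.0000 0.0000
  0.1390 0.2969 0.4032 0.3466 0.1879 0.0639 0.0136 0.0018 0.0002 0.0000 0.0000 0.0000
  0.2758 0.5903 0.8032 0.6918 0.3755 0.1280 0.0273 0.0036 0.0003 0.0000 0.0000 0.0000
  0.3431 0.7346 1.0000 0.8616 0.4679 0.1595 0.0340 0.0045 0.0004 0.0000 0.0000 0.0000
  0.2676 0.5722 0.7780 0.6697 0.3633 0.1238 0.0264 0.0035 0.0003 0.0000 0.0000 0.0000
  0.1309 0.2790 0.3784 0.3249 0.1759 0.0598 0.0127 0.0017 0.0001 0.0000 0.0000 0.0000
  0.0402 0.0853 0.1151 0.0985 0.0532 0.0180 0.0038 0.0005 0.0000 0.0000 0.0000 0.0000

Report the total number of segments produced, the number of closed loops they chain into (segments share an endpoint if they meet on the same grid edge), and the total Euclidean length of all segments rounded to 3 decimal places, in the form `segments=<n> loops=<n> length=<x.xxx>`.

segments=14 loops=1 length=11.693

cell (2,0): code 0100 → (2.505,1.000)–(3.000,0.538)
cell (2,1): code 1100 → (2.104,2.000)–(2.505,1.000)
cell (2,2): code 1100 → (2.285,3.000)–(2.104,2.000)
cell (2,3): code 1000 → (3.000,3.780)–(2.285,3.000)
cell (3,0): code 0110 → (3.000,0.538)–(4.000,0.260)
cell (3,3): code 1101 → (3.752,4.000)–(3.000,3.780)
cell (3,4): code 1000 → (4.000,4.074)–(3.752,4.000)
cell (4,0): code 0110 → (4.000,0.260)–(5.000,0.582)
cell (4,3): code 1011 → (5.000,3.733)–(4.219,4.000)
cell (4,4): code 0001 → (4.219,4.000)–(4.000,4.074)
cell (5,0): code 0010 → (5.000,0.582)–(5.434,1.000)
cell (5,1): code 0011 → (5.434,1.000)–(5.833,2.000)
cell (5,2): code 0011 → (5.833,2.000)–(5.652,3.000)
cell (5,3): code 0001 → (5.652,3.000)–(5.000,3.733)
total: 14 segments, chained into 1 closed loop(s), length Σ = 11.692588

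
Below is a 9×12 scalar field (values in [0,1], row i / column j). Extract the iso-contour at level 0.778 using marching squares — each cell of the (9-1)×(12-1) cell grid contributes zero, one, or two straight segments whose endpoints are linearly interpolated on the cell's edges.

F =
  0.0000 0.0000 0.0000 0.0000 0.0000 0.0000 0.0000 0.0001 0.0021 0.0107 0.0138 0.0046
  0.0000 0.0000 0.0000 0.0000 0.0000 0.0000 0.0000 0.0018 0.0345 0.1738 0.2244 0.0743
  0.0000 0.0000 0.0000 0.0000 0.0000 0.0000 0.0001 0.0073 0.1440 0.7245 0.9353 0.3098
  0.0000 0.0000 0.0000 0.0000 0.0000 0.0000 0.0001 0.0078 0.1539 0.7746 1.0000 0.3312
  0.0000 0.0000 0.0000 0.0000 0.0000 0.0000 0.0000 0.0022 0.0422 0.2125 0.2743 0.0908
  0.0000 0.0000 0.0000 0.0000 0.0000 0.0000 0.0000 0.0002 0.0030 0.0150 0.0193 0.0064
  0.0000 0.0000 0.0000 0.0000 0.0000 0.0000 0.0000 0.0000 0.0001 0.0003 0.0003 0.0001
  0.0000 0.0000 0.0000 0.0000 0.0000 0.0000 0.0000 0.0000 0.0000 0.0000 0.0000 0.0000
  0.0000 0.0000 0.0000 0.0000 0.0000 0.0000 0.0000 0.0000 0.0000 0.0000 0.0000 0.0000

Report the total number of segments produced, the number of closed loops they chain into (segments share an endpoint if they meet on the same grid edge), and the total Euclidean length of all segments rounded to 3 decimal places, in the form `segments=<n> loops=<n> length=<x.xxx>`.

segments=6 loops=1 length=4.627

cell (1,9): code 0100 → (1.779,10.000)–(2.000,9.254)
cell (1,10): code 1000 → (2.000,10.251)–(1.779,10.000)
cell (2,9): code 0110 → (2.000,9.254)–(3.000,9.015)
cell (2,10): code 1001 → (3.000,10.332)–(2.000,10.251)
cell (3,9): code 0010 → (3.000,9.015)–(3.306,10.000)
cell (3,10): code 0001 → (3.306,10.000)–(3.000,10.332)
total: 6 segments, chained into 1 closed loop(s), length Σ = 4.627346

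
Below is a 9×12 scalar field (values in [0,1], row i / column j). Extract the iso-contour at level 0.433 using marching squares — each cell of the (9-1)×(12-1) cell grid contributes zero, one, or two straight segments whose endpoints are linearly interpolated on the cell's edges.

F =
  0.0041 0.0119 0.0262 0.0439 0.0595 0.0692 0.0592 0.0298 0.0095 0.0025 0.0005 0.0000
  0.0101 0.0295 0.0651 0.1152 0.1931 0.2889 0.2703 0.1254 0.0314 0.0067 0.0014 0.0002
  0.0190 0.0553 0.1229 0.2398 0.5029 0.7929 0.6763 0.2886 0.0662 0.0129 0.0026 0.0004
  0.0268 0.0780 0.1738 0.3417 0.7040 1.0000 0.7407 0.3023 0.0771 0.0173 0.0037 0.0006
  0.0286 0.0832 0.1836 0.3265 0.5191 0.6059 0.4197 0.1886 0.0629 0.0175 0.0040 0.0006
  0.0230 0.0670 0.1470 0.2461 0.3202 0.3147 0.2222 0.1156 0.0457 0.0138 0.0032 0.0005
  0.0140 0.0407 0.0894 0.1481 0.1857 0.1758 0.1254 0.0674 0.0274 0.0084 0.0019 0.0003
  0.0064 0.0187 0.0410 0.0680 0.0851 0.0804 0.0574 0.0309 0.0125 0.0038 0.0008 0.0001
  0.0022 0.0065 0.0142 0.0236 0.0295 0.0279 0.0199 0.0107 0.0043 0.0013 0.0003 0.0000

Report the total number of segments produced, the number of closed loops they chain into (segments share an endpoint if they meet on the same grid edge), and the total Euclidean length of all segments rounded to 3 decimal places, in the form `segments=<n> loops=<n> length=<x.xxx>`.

segments=12 loops=1 length=10.501

cell (1,3): code 0100 → (1.774,4.000)–(2.000,3.734)
cell (1,4): code 1100 → (1.286,5.000)–(1.774,4.000)
cell (1,5): code 1100 → (1.401,6.000)–(1.286,5.000)
cell (1,6): code 1000 → (2.000,6.628)–(1.401,6.000)
cell (2,3): code 0110 → (2.000,3.734)–(3.000,3.252)
cell (2,6): code 1001 → (3.000,6.702)–(2.000,6.628)
cell (3,3): code 0110 → (3.000,3.252)–(4.000,3.553)
cell (3,5): code 1011 → (4.000,5.929)–(3.959,6.000)
cell (3,6): code 0001 → (3.959,6.000)–(3.000,6.702)
cell (4,3): code 0010 → (4.000,3.553)–(4.433,4.000)
cell (4,4): code 0011 → (4.433,4.000)–(4.594,5.000)
cell (4,5): code 0001 → (4.594,5.000)–(4.000,5.929)
total: 12 segments, chained into 1 closed loop(s), length Σ = 10.501008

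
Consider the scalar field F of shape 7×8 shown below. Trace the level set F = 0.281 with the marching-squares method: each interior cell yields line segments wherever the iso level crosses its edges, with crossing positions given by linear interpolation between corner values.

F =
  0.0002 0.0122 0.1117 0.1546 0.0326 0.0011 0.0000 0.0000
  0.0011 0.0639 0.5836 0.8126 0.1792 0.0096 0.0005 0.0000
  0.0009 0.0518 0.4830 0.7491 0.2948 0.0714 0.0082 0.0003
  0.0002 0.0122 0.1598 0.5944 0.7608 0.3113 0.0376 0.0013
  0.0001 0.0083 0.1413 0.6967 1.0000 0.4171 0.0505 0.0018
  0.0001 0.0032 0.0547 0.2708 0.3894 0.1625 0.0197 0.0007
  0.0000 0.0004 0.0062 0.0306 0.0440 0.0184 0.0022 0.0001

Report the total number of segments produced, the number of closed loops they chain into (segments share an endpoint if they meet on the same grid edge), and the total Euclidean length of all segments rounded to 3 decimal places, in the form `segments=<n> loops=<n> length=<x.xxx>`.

cell (0,1): code 0100 → (0.359,2.000)–(1.000,1.418)
cell (0,2): code 1100 → (0.192,3.000)–(0.359,2.000)
cell (0,3): code 1000 → (1.000,3.839)–(0.192,3.000)
cell (1,1): code 0110 → (1.000,1.418)–(2.000,1.532)
cell (1,3): code 1101 → (1.881,4.000)–(1.000,3.839)
cell (1,4): code 1000 → (2.000,4.062)–(1.881,4.000)
cell (2,1): code 0010 → (2.000,1.532)–(2.625,2.000)
cell (2,2): code 0111 → (2.625,2.000)–(3.000,2.279)
cell (2,4): code 1101 → (2.874,5.000)–(2.000,4.062)
cell (2,5): code 1000 → (3.000,5.111)–(2.874,5.000)
cell (3,2): code 0110 → (3.000,2.279)–(4.000,2.252)
cell (3,5): code 1001 → (4.000,5.371)–(3.000,5.111)
cell (4,2): code 0010 → (4.000,2.252)–(4.976,3.000)
cell (4,3): code 0111 → (4.976,3.000)–(5.000,3.086)
cell (4,4): code 1011 → (5.000,4.478)–(4.535,5.000)
cell (4,5): code 0001 → (4.535,5.000)–(4.000,5.371)
cell (5,3): code 0010 → (5.000,3.086)–(5.314,4.000)
cell (5,4): code 0001 → (5.314,4.000)–(5.000,4.478)
total: 18 segments, chained into 1 closed loop(s), length Σ = 14.020720

segments=18 loops=1 length=14.021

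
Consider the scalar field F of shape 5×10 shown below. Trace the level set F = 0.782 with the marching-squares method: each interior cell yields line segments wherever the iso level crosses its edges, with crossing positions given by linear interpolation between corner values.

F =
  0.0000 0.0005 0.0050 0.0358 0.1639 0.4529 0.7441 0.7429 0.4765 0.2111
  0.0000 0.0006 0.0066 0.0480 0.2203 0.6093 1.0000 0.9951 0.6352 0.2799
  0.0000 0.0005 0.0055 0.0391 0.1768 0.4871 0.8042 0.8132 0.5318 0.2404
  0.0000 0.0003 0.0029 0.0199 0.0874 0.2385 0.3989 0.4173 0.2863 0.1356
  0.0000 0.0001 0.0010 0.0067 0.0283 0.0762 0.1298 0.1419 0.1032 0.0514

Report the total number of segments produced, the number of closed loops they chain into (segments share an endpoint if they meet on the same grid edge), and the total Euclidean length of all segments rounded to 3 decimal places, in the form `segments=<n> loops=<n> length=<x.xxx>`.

segments=8 loops=1 length=6.498

cell (0,5): code 0100 → (0.148,6.000)–(1.000,5.442)
cell (0,6): code 1100 → (0.155,7.000)–(0.148,6.000)
cell (0,7): code 1000 → (1.000,7.592)–(0.155,7.000)
cell (1,5): code 0110 → (1.000,5.442)–(2.000,5.930)
cell (1,7): code 1001 → (2.000,7.111)–(1.000,7.592)
cell (2,5): code 0010 → (2.000,5.930)–(2.055,6.000)
cell (2,6): code 0011 → (2.055,6.000)–(2.079,7.000)
cell (2,7): code 0001 → (2.079,7.000)–(2.000,7.111)
total: 8 segments, chained into 1 closed loop(s), length Σ = 6.497839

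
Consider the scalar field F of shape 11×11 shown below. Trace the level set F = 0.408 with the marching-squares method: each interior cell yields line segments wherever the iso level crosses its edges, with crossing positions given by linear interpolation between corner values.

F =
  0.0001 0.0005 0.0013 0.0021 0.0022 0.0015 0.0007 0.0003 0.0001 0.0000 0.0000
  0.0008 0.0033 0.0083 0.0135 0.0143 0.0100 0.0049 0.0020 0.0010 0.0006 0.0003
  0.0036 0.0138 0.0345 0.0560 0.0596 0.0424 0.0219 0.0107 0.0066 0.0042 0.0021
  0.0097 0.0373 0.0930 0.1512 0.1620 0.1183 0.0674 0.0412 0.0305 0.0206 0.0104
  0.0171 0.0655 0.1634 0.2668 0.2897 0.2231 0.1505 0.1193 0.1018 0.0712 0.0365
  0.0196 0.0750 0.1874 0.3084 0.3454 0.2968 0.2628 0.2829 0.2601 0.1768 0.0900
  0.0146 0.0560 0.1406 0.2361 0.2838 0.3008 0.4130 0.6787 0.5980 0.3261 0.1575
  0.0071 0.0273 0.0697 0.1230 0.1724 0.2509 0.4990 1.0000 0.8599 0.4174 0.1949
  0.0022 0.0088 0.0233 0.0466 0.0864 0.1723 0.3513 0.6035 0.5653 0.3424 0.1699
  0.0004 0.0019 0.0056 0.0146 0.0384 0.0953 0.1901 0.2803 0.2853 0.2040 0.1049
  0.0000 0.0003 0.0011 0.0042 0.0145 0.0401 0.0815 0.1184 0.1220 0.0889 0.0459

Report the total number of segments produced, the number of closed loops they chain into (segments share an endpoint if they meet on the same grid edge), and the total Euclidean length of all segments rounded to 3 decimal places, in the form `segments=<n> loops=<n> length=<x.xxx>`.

cell (5,5): code 0100 → (5.967,6.000)–(6.000,5.955)
cell (5,6): code 1100 → (5.316,7.000)–(5.967,6.000)
cell (5,7): code 1100 → (5.438,8.000)–(5.316,7.000)
cell (5,8): code 1000 → (6.000,8.699)–(5.438,8.000)
cell (6,5): code 0110 → (6.000,5.955)–(7.000,5.633)
cell (6,8): code 1101 → (6.897,9.000)–(6.000,8.699)
cell (6,9): code 1000 → (7.000,9.042)–(6.897,9.000)
cell (7,5): code 0010 → (7.000,5.633)–(7.616,6.000)
cell (7,6): code 0111 → (7.616,6.000)–(8.000,6.225)
cell (7,8): code 1011 → (8.000,8.706)–(7.125,9.000)
cell (7,9): code 0001 → (7.125,9.000)–(7.000,9.042)
cell (8,6): code 0010 → (8.000,6.225)–(8.605,7.000)
cell (8,7): code 0011 → (8.605,7.000)–(8.562,8.000)
cell (8,8): code 0001 → (8.562,8.000)–(8.000,8.706)
total: 14 segments, chained into 1 closed loop(s), length Σ = 10.364349

segments=14 loops=1 length=10.364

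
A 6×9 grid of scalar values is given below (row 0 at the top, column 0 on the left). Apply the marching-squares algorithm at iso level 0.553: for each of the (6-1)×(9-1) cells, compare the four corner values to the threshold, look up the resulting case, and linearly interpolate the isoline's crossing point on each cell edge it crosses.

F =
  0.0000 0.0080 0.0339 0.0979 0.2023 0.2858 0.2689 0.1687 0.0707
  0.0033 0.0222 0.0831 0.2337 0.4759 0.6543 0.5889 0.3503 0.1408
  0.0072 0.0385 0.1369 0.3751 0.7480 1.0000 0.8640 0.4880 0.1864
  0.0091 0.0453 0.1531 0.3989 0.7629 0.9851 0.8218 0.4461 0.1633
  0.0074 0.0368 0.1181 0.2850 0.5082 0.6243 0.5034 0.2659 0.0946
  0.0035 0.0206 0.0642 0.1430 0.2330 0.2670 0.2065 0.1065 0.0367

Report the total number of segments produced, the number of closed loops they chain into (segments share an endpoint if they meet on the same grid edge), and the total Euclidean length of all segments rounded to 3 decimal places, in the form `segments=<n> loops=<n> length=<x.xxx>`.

segments=14 loops=1 length=10.694

cell (0,4): code 0100 → (0.725,5.000)–(1.000,4.432)
cell (0,5): code 1100 → (0.888,6.000)–(0.725,5.000)
cell (0,6): code 1000 → (1.000,6.150)–(0.888,6.000)
cell (1,3): code 0100 → (1.283,4.000)–(2.000,3.477)
cell (1,4): code 1110 → (1.000,4.432)–(1.283,4.000)
cell (1,6): code 1001 → (2.000,6.827)–(1.000,6.150)
cell (2,3): code 0110 → (2.000,3.477)–(3.000,3.423)
cell (2,6): code 1001 → (3.000,6.715)–(2.000,6.827)
cell (3,3): code 0010 → (3.000,3.423)–(3.824,4.000)
cell (3,4): code 0111 → (3.824,4.000)–(4.000,4.386)
cell (3,5): code 1011 → (4.000,5.590)–(3.844,6.000)
cell (3,6): code 0001 → (3.844,6.000)–(3.000,6.715)
cell (4,4): code 0010 → (4.000,4.386)–(4.200,5.000)
cell (4,5): code 0001 → (4.200,5.000)–(4.000,5.590)
total: 14 segments, chained into 1 closed loop(s), length Σ = 10.694387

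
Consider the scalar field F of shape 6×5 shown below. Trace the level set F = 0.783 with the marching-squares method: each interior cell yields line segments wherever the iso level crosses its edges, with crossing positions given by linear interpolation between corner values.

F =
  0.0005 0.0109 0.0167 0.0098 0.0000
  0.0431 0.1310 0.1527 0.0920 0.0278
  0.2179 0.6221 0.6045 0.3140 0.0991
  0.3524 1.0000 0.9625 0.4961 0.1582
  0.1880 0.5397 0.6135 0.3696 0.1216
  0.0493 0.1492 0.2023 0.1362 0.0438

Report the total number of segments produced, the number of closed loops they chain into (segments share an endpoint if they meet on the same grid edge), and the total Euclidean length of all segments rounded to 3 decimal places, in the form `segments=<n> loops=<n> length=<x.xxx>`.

segments=6 loops=1 length=4.521

cell (2,0): code 0100 → (2.426,1.000)–(3.000,0.665)
cell (2,1): code 1100 → (2.499,2.000)–(2.426,1.000)
cell (2,2): code 1000 → (3.000,2.385)–(2.499,2.000)
cell (3,0): code 0010 → (3.000,0.665)–(3.471,1.000)
cell (3,1): code 0011 → (3.471,1.000)–(3.514,2.000)
cell (3,2): code 0001 → (3.514,2.000)–(3.000,2.385)
total: 6 segments, chained into 1 closed loop(s), length Σ = 4.521249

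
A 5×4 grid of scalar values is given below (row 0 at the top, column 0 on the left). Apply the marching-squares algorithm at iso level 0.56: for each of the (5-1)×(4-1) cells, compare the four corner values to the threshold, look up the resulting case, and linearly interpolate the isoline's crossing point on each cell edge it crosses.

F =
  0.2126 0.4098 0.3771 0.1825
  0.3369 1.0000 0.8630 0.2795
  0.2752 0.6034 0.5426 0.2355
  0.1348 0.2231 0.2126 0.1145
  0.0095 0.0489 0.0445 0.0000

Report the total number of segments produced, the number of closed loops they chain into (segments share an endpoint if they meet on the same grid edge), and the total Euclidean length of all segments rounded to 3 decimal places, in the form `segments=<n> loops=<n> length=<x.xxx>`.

cell (0,0): code 0100 → (0.254,1.000)–(1.000,0.336)
cell (0,1): code 1100 → (0.376,2.000)–(0.254,1.000)
cell (0,2): code 1000 → (1.000,2.519)–(0.376,2.000)
cell (1,0): code 0110 → (1.000,0.336)–(2.000,0.868)
cell (1,1): code 1011 → (2.000,1.714)–(1.946,2.000)
cell (1,2): code 0001 → (1.946,2.000)–(1.000,2.519)
cell (2,0): code 0010 → (2.000,0.868)–(2.114,1.000)
cell (2,1): code 0001 → (2.114,1.000)–(2.000,1.714)
total: 8 segments, chained into 1 closed loop(s), length Σ = 6.217041

segments=8 loops=1 length=6.217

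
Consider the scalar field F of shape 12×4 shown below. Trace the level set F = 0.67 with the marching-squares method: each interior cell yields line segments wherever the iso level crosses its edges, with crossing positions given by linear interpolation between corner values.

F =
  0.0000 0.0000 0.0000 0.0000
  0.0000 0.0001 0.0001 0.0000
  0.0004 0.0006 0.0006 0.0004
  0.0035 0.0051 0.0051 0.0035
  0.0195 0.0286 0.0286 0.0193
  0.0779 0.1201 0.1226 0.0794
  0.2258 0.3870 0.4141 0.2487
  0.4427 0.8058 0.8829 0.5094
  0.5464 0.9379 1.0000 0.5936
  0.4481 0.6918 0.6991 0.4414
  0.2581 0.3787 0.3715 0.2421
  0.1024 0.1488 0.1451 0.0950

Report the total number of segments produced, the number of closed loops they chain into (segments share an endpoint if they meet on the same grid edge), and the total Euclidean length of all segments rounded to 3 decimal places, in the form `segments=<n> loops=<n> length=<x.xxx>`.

segments=10 loops=1 length=7.949

cell (6,0): code 0100 → (6.676,1.000)–(7.000,0.626)
cell (6,1): code 1100 → (6.546,2.000)–(6.676,1.000)
cell (6,2): code 1000 → (7.000,2.570)–(6.546,2.000)
cell (7,0): code 0110 → (7.000,0.626)–(8.000,0.316)
cell (7,2): code 1001 → (8.000,2.812)–(7.000,2.570)
cell (8,0): code 0110 → (8.000,0.316)–(9.000,0.911)
cell (8,2): code 1001 → (9.000,2.113)–(8.000,2.812)
cell (9,0): code 0010 → (9.000,0.911)–(9.070,1.000)
cell (9,1): code 0011 → (9.070,1.000)–(9.089,2.000)
cell (9,2): code 0001 → (9.089,2.000)–(9.000,2.113)
total: 10 segments, chained into 1 closed loop(s), length Σ = 7.948986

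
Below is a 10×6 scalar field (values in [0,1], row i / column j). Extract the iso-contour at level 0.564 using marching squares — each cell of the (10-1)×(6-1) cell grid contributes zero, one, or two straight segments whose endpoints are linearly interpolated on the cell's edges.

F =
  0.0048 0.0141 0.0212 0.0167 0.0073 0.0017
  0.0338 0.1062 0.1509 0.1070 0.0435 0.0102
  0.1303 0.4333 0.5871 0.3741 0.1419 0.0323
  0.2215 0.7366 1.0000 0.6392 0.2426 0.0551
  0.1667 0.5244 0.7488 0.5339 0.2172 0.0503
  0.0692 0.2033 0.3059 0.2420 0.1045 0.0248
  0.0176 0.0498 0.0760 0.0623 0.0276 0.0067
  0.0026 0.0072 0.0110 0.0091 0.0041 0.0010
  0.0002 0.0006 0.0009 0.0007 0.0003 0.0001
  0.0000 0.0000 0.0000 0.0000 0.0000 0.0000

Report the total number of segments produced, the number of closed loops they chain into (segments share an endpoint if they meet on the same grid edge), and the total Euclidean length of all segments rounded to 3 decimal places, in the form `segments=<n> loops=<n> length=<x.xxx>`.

cell (1,1): code 0100 → (1.947,2.000)–(2.000,1.850)
cell (1,2): code 1000 → (2.000,2.108)–(1.947,2.000)
cell (2,0): code 0100 → (2.431,1.000)–(3.000,0.665)
cell (2,1): code 1110 → (2.000,1.850)–(2.431,1.000)
cell (2,2): code 1101 → (2.716,3.000)–(2.000,2.108)
cell (2,3): code 1000 → (3.000,3.190)–(2.716,3.000)
cell (3,0): code 0010 → (3.000,0.665)–(3.813,1.000)
cell (3,1): code 0111 → (3.813,1.000)–(4.000,1.176)
cell (3,2): code 1011 → (4.000,2.860)–(3.714,3.000)
cell (3,3): code 0001 → (3.714,3.000)–(3.000,3.190)
cell (4,1): code 0010 → (4.000,1.176)–(4.417,2.000)
cell (4,2): code 0001 → (4.417,2.000)–(4.000,2.860)
total: 12 segments, chained into 1 closed loop(s), length Σ = 7.450815

segments=12 loops=1 length=7.451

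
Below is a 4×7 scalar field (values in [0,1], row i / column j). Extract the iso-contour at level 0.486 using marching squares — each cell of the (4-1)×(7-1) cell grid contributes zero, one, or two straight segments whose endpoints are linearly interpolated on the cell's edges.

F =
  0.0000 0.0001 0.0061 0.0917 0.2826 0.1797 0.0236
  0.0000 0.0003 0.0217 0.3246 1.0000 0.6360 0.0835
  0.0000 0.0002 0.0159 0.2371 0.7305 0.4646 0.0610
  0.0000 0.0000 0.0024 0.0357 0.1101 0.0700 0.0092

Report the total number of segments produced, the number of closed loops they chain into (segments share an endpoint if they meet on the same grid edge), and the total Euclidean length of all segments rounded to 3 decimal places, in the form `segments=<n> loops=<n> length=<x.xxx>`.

segments=8 loops=1 length=6.277

cell (0,3): code 0100 → (0.284,4.000)–(1.000,3.239)
cell (0,4): code 1100 → (0.671,5.000)–(0.284,4.000)
cell (0,5): code 1000 → (1.000,5.271)–(0.671,5.000)
cell (1,3): code 0110 → (1.000,3.239)–(2.000,3.504)
cell (1,4): code 1011 → (2.000,4.920)–(1.875,5.000)
cell (1,5): code 0001 → (1.875,5.000)–(1.000,5.271)
cell (2,3): code 0010 → (2.000,3.504)–(2.394,4.000)
cell (2,4): code 0001 → (2.394,4.000)–(2.000,4.920)
total: 8 segments, chained into 1 closed loop(s), length Σ = 6.277161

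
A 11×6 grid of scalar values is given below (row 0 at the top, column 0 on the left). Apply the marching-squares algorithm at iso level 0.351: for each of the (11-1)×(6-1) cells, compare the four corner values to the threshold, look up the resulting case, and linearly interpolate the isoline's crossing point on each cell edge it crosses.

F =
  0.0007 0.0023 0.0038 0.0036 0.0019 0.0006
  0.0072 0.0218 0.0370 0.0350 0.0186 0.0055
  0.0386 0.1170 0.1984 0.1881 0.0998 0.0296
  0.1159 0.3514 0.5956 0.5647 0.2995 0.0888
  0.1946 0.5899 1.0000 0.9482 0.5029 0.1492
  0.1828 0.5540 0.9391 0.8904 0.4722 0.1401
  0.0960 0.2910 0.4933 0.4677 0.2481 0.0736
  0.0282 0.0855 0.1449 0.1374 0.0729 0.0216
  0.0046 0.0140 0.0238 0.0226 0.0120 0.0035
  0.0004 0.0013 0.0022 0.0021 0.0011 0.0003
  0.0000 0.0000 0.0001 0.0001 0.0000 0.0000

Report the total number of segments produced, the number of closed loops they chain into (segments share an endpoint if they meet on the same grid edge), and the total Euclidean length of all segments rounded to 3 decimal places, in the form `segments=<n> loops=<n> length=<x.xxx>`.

segments=16 loops=1 length=12.596

cell (2,0): code 0100 → (2.998,1.000)–(3.000,0.998)
cell (2,1): code 1100 → (2.384,2.000)–(2.998,1.000)
cell (2,2): code 1100 → (2.433,3.000)–(2.384,2.000)
cell (2,3): code 1000 → (3.000,3.806)–(2.433,3.000)
cell (3,0): code 0110 → (3.000,0.998)–(4.000,0.396)
cell (3,3): code 1101 → (3.253,4.000)–(3.000,3.806)
cell (3,4): code 1000 → (4.000,4.429)–(3.253,4.000)
cell (4,0): code 0110 → (4.000,0.396)–(5.000,0.453)
cell (4,4): code 1001 → (5.000,4.365)–(4.000,4.429)
cell (5,0): code 0010 → (5.000,0.453)–(5.772,1.000)
cell (5,1): code 0111 → (5.772,1.000)–(6.000,1.297)
cell (5,3): code 1011 → (6.000,3.531)–(5.541,4.000)
cell (5,4): code 0001 → (5.541,4.000)–(5.000,4.365)
cell (6,1): code 0010 → (6.000,1.297)–(6.408,2.000)
cell (6,2): code 0011 → (6.408,2.000)–(6.353,3.000)
cell (6,3): code 0001 → (6.353,3.000)–(6.000,3.531)
total: 16 segments, chained into 1 closed loop(s), length Σ = 12.596207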